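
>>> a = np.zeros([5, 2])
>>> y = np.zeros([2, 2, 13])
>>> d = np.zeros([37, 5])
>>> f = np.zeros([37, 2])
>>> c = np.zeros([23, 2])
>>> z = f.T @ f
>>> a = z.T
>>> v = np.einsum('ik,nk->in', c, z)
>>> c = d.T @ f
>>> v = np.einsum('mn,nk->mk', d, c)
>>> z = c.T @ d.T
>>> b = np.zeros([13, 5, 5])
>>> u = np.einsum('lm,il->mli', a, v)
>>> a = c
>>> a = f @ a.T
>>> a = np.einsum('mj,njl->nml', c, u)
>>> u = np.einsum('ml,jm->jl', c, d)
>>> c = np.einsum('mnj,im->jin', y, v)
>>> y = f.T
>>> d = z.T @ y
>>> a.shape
(2, 5, 37)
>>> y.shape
(2, 37)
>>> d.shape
(37, 37)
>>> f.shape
(37, 2)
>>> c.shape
(13, 37, 2)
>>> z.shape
(2, 37)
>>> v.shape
(37, 2)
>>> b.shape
(13, 5, 5)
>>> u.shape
(37, 2)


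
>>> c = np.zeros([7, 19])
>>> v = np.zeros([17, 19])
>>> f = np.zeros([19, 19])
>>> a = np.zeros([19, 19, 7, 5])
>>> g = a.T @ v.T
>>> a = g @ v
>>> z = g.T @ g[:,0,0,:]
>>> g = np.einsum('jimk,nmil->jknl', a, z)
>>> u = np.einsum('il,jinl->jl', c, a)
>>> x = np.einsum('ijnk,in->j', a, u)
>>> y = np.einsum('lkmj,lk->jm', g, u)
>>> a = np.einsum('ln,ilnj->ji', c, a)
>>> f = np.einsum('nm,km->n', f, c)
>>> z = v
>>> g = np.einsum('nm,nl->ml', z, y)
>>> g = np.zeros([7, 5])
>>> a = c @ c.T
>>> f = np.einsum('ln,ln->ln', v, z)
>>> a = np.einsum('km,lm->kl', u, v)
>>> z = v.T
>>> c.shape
(7, 19)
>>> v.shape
(17, 19)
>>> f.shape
(17, 19)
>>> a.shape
(5, 17)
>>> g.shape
(7, 5)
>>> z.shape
(19, 17)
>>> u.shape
(5, 19)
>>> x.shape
(7,)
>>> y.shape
(17, 17)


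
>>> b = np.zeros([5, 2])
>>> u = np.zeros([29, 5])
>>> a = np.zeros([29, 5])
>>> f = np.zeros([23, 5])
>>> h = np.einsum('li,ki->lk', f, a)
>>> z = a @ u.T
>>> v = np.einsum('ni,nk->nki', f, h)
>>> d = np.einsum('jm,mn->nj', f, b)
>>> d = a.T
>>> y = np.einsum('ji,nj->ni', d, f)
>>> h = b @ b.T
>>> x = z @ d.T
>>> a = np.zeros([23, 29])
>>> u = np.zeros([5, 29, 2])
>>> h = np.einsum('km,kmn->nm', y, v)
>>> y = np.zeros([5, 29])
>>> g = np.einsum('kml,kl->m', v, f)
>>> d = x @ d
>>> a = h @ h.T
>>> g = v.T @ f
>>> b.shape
(5, 2)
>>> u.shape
(5, 29, 2)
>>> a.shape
(5, 5)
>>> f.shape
(23, 5)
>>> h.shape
(5, 29)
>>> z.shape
(29, 29)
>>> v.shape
(23, 29, 5)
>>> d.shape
(29, 29)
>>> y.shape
(5, 29)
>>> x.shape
(29, 5)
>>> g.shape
(5, 29, 5)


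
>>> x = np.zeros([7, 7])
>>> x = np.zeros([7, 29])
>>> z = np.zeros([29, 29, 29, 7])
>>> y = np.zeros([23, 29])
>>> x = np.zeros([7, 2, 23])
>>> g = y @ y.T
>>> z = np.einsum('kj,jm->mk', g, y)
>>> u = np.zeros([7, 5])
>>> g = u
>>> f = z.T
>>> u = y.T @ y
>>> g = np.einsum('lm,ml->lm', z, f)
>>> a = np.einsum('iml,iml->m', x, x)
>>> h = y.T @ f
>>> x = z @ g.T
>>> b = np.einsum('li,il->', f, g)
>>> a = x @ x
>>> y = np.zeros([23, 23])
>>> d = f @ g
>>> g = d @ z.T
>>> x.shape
(29, 29)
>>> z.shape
(29, 23)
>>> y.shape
(23, 23)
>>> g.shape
(23, 29)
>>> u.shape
(29, 29)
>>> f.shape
(23, 29)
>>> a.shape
(29, 29)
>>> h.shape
(29, 29)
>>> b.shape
()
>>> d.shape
(23, 23)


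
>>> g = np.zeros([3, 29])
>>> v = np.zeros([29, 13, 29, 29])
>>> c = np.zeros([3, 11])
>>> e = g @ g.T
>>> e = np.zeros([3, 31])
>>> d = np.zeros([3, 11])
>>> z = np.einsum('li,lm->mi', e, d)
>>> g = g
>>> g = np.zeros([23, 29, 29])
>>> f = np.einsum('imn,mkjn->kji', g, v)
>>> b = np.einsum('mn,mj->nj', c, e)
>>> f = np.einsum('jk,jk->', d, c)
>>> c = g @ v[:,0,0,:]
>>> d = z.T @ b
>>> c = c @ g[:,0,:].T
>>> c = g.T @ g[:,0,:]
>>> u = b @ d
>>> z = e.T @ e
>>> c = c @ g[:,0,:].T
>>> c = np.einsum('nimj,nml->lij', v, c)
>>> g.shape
(23, 29, 29)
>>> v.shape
(29, 13, 29, 29)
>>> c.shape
(23, 13, 29)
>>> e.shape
(3, 31)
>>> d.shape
(31, 31)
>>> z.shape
(31, 31)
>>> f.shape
()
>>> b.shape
(11, 31)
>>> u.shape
(11, 31)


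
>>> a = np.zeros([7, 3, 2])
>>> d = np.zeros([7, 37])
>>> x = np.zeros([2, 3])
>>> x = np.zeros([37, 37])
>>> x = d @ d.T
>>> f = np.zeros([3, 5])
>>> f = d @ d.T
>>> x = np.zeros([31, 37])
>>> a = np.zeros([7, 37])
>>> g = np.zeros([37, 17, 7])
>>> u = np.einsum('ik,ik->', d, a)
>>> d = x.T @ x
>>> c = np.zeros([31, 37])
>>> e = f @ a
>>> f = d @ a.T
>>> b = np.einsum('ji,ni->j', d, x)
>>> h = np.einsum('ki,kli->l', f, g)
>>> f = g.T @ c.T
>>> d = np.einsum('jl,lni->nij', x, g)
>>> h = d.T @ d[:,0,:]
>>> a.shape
(7, 37)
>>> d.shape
(17, 7, 31)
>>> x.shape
(31, 37)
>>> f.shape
(7, 17, 31)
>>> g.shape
(37, 17, 7)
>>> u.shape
()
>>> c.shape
(31, 37)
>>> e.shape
(7, 37)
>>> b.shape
(37,)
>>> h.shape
(31, 7, 31)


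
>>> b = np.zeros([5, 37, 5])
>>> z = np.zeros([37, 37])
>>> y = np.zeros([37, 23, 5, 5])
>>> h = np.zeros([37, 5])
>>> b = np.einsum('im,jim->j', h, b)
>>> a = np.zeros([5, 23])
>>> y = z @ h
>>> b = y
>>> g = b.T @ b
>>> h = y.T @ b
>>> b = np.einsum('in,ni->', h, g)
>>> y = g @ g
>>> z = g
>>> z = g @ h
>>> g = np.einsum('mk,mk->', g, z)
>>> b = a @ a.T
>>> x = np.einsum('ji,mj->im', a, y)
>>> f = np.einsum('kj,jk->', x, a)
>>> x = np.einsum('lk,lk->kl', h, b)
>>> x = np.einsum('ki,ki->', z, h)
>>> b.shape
(5, 5)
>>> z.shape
(5, 5)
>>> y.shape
(5, 5)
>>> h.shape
(5, 5)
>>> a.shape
(5, 23)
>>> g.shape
()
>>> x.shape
()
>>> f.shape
()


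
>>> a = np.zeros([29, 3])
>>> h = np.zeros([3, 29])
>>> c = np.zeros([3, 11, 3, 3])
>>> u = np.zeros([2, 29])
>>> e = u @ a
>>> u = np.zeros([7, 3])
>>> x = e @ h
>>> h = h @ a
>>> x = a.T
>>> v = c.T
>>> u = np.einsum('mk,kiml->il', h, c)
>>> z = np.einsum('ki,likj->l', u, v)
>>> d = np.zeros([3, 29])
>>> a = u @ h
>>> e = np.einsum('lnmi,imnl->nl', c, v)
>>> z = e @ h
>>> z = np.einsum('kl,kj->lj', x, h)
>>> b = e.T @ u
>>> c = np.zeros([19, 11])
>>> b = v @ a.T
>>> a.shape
(11, 3)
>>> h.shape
(3, 3)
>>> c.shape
(19, 11)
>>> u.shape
(11, 3)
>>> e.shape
(11, 3)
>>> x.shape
(3, 29)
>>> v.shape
(3, 3, 11, 3)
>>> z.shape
(29, 3)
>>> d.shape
(3, 29)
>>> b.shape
(3, 3, 11, 11)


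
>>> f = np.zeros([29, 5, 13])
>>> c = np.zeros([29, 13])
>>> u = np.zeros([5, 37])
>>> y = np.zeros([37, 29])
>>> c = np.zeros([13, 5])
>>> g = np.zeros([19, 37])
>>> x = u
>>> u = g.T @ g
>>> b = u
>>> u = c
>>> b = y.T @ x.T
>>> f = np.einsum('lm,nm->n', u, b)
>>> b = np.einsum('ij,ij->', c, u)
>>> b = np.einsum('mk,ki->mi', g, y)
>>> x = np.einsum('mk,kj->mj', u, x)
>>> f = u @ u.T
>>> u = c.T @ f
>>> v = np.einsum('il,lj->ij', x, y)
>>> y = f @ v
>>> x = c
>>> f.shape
(13, 13)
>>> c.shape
(13, 5)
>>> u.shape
(5, 13)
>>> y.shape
(13, 29)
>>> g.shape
(19, 37)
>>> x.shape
(13, 5)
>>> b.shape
(19, 29)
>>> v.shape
(13, 29)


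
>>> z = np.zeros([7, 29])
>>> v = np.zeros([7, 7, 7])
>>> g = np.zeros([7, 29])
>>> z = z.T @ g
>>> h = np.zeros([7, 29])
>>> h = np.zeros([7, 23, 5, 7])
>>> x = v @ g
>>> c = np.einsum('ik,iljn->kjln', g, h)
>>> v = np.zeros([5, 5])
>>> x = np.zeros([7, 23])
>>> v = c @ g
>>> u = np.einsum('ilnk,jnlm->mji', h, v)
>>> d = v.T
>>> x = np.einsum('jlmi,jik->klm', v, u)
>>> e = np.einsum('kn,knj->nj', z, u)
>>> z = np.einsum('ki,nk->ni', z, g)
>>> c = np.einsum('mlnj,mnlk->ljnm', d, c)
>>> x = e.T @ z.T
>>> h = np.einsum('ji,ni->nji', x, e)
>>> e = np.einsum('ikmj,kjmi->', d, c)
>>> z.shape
(7, 29)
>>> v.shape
(29, 5, 23, 29)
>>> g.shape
(7, 29)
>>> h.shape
(29, 7, 7)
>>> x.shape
(7, 7)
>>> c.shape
(23, 29, 5, 29)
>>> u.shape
(29, 29, 7)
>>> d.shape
(29, 23, 5, 29)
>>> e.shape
()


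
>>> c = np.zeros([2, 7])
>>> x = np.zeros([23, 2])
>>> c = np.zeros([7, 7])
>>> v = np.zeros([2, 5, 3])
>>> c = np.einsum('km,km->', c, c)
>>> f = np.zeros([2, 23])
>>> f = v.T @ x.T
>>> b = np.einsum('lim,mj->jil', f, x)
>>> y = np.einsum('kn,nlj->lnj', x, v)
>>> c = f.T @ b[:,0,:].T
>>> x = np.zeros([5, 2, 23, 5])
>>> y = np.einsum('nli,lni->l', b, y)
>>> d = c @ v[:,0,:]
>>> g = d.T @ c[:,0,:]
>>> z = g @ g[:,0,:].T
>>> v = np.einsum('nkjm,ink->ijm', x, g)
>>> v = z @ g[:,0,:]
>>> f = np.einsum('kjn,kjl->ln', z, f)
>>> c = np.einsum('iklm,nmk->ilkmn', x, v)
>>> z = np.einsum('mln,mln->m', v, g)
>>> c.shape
(5, 23, 2, 5, 3)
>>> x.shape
(5, 2, 23, 5)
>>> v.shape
(3, 5, 2)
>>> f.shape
(23, 3)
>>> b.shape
(2, 5, 3)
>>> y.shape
(5,)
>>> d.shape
(23, 5, 3)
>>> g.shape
(3, 5, 2)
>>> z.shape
(3,)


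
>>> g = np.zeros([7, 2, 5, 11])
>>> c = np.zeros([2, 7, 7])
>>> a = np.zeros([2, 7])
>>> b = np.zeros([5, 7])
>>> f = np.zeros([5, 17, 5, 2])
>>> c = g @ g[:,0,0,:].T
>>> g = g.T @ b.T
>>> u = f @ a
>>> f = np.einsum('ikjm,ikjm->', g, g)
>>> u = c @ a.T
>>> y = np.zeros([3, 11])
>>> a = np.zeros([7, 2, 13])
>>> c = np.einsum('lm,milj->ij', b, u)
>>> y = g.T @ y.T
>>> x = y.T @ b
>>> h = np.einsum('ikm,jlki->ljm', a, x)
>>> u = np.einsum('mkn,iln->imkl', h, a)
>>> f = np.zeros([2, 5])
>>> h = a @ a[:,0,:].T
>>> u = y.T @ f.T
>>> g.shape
(11, 5, 2, 5)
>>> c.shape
(2, 2)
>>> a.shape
(7, 2, 13)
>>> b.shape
(5, 7)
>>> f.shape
(2, 5)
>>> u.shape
(3, 5, 2, 2)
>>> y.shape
(5, 2, 5, 3)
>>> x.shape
(3, 5, 2, 7)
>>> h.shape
(7, 2, 7)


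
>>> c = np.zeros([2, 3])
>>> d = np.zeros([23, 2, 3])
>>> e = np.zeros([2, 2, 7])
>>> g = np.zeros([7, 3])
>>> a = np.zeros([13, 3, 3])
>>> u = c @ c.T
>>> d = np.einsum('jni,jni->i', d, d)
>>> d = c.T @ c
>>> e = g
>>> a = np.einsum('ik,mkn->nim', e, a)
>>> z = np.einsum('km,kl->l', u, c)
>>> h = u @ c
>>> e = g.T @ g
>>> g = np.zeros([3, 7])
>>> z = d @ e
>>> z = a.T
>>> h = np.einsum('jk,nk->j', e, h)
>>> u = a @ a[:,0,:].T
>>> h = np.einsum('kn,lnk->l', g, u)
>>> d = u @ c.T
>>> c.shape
(2, 3)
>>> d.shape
(3, 7, 2)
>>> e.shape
(3, 3)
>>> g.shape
(3, 7)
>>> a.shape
(3, 7, 13)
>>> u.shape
(3, 7, 3)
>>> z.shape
(13, 7, 3)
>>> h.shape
(3,)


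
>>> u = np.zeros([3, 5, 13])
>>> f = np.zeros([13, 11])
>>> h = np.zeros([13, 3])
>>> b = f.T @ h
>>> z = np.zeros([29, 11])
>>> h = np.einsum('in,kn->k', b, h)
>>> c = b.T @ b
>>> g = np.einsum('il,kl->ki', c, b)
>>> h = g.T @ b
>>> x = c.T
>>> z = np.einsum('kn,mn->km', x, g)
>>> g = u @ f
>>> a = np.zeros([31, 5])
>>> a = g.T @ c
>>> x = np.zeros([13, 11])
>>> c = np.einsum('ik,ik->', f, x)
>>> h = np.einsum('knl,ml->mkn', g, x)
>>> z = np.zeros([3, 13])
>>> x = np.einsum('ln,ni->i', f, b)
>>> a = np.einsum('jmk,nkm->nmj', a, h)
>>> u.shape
(3, 5, 13)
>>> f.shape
(13, 11)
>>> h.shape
(13, 3, 5)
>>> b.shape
(11, 3)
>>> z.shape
(3, 13)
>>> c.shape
()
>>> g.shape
(3, 5, 11)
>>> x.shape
(3,)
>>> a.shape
(13, 5, 11)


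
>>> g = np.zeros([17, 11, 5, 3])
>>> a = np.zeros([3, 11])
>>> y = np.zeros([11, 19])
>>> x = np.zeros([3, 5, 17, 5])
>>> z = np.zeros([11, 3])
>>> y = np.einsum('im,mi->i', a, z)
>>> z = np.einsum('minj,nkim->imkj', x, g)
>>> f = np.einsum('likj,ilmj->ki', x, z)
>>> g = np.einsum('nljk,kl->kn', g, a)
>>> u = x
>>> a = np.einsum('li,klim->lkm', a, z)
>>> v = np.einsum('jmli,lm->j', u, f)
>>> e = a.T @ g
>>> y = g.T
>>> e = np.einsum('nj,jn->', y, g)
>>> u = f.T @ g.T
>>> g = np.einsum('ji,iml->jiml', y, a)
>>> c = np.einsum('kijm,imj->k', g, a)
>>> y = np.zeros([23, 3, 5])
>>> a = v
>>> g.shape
(17, 3, 5, 5)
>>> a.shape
(3,)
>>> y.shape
(23, 3, 5)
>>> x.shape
(3, 5, 17, 5)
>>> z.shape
(5, 3, 11, 5)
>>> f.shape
(17, 5)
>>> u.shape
(5, 3)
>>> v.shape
(3,)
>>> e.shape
()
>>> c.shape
(17,)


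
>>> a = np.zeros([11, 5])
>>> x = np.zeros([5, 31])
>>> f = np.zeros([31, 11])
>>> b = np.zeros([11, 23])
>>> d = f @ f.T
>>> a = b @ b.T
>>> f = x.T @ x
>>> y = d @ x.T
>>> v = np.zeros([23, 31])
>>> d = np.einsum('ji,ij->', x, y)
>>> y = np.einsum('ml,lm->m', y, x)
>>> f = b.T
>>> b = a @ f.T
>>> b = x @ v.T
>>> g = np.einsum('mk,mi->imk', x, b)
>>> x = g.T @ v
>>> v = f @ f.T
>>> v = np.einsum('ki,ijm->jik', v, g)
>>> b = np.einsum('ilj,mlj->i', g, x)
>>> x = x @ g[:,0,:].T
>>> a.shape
(11, 11)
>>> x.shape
(31, 5, 23)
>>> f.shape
(23, 11)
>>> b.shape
(23,)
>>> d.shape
()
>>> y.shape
(31,)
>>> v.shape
(5, 23, 23)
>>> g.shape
(23, 5, 31)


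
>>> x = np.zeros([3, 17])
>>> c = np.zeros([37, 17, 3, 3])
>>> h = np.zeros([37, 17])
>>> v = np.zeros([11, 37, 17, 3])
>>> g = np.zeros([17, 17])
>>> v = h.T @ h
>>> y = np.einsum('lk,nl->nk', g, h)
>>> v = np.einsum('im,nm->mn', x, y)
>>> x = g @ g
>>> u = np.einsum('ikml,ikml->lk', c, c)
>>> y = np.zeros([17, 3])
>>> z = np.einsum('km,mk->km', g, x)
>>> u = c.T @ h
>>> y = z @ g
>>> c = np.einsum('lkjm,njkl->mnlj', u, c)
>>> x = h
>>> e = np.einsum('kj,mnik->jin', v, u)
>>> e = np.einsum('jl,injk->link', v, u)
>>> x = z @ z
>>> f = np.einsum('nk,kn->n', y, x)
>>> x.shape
(17, 17)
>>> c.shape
(17, 37, 3, 17)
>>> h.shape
(37, 17)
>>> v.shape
(17, 37)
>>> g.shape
(17, 17)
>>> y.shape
(17, 17)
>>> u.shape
(3, 3, 17, 17)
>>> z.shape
(17, 17)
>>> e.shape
(37, 3, 3, 17)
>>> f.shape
(17,)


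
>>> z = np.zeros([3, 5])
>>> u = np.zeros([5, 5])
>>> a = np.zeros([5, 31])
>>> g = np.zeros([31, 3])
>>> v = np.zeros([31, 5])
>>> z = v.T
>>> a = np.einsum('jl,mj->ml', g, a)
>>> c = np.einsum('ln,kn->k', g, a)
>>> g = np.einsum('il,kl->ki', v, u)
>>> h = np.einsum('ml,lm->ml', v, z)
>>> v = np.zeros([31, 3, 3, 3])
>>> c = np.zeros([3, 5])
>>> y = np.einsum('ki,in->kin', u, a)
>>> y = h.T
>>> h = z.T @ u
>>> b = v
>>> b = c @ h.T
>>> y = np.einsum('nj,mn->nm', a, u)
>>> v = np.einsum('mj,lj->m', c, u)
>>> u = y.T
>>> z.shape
(5, 31)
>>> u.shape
(5, 5)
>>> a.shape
(5, 3)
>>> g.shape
(5, 31)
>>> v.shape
(3,)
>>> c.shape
(3, 5)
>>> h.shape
(31, 5)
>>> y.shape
(5, 5)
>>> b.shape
(3, 31)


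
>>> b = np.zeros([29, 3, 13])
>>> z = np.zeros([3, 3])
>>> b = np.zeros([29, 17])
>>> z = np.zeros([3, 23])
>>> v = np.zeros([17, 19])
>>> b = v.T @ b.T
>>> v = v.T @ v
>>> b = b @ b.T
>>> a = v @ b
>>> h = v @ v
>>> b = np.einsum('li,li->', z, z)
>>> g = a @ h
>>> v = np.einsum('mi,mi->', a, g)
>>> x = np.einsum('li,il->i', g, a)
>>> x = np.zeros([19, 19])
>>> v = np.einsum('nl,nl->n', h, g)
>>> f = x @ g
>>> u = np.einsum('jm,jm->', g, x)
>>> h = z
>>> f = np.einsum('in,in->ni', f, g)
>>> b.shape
()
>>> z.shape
(3, 23)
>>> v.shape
(19,)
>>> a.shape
(19, 19)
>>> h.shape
(3, 23)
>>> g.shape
(19, 19)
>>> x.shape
(19, 19)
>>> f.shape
(19, 19)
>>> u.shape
()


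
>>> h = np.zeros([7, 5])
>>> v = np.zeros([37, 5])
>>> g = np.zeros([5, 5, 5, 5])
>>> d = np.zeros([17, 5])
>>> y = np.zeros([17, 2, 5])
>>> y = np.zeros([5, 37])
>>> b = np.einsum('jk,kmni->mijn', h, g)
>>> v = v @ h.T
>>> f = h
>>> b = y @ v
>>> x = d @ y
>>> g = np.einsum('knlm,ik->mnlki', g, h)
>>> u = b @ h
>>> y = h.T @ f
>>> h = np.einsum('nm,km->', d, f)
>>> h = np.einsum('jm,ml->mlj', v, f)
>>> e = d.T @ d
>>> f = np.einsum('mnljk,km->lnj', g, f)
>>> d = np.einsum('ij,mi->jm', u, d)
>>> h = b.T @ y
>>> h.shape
(7, 5)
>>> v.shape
(37, 7)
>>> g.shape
(5, 5, 5, 5, 7)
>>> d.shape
(5, 17)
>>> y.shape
(5, 5)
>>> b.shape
(5, 7)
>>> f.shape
(5, 5, 5)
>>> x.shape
(17, 37)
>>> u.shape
(5, 5)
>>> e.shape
(5, 5)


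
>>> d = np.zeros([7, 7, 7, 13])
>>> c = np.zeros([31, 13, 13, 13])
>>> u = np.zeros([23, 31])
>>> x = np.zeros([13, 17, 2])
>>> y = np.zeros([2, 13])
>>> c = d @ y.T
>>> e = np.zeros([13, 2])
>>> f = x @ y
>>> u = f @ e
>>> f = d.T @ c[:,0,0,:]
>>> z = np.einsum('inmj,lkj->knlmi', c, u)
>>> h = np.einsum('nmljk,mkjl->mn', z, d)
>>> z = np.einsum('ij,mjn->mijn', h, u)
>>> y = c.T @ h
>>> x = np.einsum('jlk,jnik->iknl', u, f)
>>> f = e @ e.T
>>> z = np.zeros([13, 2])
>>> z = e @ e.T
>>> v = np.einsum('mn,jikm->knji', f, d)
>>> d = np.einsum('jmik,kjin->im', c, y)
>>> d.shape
(7, 7)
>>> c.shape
(7, 7, 7, 2)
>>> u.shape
(13, 17, 2)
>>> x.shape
(7, 2, 7, 17)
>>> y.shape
(2, 7, 7, 17)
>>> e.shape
(13, 2)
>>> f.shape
(13, 13)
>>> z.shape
(13, 13)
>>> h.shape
(7, 17)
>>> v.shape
(7, 13, 7, 7)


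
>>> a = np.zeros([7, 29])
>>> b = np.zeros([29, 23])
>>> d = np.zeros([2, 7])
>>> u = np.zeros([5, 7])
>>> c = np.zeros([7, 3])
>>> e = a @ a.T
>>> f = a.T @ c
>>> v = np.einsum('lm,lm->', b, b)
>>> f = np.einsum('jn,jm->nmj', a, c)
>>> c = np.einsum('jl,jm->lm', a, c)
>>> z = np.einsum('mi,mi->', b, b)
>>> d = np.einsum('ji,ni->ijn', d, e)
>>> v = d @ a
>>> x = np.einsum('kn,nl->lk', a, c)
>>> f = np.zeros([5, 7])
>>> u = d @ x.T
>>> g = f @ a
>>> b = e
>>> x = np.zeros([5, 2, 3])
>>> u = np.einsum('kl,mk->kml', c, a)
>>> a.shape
(7, 29)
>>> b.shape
(7, 7)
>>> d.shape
(7, 2, 7)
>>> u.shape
(29, 7, 3)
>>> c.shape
(29, 3)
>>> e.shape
(7, 7)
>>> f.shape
(5, 7)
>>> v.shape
(7, 2, 29)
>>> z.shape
()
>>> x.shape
(5, 2, 3)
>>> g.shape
(5, 29)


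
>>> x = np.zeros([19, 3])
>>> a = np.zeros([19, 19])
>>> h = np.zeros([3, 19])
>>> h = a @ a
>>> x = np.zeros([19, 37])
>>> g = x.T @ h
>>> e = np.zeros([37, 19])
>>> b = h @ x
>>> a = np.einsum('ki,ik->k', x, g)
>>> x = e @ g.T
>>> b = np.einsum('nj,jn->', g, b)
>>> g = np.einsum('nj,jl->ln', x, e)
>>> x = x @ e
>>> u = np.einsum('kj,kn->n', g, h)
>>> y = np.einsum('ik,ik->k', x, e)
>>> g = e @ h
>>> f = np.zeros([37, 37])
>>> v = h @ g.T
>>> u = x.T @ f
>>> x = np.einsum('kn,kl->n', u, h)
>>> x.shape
(37,)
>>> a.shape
(19,)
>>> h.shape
(19, 19)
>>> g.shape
(37, 19)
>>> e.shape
(37, 19)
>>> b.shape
()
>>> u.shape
(19, 37)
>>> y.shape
(19,)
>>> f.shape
(37, 37)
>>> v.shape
(19, 37)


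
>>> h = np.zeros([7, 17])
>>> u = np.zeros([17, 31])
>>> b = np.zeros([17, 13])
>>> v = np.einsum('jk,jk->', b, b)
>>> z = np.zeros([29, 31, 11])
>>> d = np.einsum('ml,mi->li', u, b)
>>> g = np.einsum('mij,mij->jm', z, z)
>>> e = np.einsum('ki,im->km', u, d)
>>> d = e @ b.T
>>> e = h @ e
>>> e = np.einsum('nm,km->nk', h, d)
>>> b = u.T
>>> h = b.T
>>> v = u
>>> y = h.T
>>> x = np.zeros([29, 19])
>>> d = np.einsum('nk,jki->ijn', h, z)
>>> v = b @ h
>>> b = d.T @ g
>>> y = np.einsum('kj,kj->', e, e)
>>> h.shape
(17, 31)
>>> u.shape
(17, 31)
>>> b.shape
(17, 29, 29)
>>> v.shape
(31, 31)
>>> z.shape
(29, 31, 11)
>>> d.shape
(11, 29, 17)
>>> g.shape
(11, 29)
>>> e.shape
(7, 17)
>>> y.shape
()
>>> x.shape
(29, 19)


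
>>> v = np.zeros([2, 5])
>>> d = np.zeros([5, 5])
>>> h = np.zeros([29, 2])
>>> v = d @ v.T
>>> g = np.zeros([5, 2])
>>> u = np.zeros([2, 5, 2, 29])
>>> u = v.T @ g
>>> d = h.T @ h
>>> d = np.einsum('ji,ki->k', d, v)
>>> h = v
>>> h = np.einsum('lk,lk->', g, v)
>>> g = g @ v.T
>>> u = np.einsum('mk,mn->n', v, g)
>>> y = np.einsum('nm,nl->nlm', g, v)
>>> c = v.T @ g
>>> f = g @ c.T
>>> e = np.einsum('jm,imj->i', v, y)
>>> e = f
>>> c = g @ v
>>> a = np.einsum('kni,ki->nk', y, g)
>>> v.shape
(5, 2)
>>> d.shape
(5,)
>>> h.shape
()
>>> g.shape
(5, 5)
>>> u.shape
(5,)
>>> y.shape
(5, 2, 5)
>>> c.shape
(5, 2)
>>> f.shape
(5, 2)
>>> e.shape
(5, 2)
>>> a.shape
(2, 5)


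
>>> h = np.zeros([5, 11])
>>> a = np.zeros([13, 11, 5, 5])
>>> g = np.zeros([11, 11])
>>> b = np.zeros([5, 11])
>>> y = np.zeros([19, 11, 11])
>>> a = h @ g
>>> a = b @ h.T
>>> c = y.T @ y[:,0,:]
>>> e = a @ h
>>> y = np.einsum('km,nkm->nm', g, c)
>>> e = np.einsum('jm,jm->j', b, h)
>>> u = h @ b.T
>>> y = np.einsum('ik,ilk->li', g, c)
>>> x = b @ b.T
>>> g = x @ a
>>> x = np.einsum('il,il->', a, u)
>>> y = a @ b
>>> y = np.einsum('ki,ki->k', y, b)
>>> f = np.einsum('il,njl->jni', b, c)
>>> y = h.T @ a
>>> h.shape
(5, 11)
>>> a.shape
(5, 5)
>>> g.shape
(5, 5)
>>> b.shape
(5, 11)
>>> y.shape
(11, 5)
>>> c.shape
(11, 11, 11)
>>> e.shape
(5,)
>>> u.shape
(5, 5)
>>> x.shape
()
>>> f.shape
(11, 11, 5)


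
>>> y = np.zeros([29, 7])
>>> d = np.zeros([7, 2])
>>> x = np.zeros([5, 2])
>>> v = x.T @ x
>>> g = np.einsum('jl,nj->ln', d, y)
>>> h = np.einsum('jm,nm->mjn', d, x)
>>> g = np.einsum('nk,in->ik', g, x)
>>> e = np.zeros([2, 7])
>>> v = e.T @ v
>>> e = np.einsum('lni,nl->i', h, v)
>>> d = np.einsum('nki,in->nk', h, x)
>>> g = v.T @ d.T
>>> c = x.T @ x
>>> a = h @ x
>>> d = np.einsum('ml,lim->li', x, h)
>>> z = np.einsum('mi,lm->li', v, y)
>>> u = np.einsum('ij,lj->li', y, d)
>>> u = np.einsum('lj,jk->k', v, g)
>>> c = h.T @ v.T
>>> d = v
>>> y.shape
(29, 7)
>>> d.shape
(7, 2)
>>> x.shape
(5, 2)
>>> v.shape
(7, 2)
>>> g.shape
(2, 2)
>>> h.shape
(2, 7, 5)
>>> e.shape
(5,)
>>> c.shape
(5, 7, 7)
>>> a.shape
(2, 7, 2)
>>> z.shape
(29, 2)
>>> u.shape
(2,)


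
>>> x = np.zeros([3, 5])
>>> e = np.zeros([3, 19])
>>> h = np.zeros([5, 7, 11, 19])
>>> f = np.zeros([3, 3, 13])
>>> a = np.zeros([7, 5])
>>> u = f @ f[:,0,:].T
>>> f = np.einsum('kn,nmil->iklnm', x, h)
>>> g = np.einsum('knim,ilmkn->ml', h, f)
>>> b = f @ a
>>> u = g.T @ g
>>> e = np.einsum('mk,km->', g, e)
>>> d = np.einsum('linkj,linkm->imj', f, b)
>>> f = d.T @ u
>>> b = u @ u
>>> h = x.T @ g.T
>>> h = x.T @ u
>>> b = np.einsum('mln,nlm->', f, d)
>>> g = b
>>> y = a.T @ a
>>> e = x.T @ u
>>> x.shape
(3, 5)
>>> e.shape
(5, 3)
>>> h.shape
(5, 3)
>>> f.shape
(7, 5, 3)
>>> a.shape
(7, 5)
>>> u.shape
(3, 3)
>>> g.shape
()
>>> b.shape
()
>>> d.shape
(3, 5, 7)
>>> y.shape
(5, 5)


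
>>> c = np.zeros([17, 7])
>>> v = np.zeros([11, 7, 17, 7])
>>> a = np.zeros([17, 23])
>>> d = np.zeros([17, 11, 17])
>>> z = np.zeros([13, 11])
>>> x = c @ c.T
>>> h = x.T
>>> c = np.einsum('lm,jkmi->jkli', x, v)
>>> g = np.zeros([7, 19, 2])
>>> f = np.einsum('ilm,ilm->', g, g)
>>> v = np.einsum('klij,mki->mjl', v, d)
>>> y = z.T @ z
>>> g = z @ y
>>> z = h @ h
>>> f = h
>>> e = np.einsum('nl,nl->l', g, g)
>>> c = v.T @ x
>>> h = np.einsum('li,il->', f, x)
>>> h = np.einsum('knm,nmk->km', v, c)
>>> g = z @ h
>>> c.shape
(7, 7, 17)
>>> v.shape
(17, 7, 7)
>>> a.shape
(17, 23)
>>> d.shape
(17, 11, 17)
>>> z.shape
(17, 17)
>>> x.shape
(17, 17)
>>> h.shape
(17, 7)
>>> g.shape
(17, 7)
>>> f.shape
(17, 17)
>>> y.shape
(11, 11)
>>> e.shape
(11,)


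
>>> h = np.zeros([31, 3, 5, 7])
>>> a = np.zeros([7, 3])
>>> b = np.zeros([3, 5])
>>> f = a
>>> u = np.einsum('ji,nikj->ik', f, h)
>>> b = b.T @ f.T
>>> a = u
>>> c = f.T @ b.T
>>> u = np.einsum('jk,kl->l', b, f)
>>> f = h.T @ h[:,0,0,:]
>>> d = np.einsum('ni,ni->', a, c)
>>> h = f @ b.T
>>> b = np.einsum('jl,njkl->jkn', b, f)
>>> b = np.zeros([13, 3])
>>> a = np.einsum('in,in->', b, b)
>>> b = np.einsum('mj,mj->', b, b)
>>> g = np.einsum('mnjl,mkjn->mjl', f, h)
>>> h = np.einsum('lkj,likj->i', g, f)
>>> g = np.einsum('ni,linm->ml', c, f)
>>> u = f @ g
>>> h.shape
(5,)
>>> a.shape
()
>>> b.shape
()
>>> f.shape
(7, 5, 3, 7)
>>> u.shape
(7, 5, 3, 7)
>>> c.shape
(3, 5)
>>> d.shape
()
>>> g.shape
(7, 7)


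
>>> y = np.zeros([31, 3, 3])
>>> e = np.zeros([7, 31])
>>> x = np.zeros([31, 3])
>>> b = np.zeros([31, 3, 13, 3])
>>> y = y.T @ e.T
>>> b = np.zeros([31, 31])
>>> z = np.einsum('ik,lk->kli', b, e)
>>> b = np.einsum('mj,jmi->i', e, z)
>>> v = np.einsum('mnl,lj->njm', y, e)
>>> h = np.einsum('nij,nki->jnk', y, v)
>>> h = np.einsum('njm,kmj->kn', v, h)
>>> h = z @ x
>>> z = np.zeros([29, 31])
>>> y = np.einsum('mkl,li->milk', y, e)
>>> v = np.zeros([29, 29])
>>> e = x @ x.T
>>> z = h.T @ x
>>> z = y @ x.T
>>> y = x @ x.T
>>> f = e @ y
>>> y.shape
(31, 31)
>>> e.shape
(31, 31)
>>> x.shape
(31, 3)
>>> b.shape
(31,)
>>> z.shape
(3, 31, 7, 31)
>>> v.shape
(29, 29)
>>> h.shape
(31, 7, 3)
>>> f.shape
(31, 31)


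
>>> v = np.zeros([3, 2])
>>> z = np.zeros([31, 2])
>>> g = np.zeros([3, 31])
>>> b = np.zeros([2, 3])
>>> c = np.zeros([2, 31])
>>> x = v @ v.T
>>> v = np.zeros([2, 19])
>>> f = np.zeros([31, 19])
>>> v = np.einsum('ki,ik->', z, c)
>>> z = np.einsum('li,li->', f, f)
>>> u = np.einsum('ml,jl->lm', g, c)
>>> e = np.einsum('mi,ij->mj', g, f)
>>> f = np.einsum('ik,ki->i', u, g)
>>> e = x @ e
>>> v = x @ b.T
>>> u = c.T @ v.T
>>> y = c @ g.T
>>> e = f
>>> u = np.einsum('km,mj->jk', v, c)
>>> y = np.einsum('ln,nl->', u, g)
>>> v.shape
(3, 2)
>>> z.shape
()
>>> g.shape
(3, 31)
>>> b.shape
(2, 3)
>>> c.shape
(2, 31)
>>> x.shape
(3, 3)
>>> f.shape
(31,)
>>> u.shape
(31, 3)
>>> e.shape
(31,)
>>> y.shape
()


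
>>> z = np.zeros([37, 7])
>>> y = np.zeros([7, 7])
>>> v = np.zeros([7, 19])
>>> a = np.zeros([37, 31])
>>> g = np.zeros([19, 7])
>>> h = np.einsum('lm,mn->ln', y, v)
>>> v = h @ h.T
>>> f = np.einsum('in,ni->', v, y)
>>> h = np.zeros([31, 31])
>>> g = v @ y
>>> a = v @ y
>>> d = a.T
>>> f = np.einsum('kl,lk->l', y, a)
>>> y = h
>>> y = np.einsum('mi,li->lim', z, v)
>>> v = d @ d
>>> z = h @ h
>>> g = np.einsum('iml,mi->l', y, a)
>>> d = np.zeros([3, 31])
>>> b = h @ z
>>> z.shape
(31, 31)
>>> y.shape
(7, 7, 37)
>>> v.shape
(7, 7)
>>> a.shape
(7, 7)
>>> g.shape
(37,)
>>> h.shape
(31, 31)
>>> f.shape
(7,)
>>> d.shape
(3, 31)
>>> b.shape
(31, 31)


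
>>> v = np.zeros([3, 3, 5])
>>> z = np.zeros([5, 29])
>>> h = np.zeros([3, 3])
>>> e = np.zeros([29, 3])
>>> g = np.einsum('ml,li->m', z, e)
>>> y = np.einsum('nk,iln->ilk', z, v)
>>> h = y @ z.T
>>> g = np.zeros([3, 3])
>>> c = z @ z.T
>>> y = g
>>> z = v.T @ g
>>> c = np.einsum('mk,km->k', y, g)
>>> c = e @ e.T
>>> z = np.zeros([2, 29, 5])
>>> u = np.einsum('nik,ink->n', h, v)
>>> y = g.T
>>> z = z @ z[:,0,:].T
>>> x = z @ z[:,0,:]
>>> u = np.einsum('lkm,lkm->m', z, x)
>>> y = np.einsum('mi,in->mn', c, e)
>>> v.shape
(3, 3, 5)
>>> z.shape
(2, 29, 2)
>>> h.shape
(3, 3, 5)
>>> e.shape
(29, 3)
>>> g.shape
(3, 3)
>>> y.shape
(29, 3)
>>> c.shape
(29, 29)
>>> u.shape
(2,)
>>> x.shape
(2, 29, 2)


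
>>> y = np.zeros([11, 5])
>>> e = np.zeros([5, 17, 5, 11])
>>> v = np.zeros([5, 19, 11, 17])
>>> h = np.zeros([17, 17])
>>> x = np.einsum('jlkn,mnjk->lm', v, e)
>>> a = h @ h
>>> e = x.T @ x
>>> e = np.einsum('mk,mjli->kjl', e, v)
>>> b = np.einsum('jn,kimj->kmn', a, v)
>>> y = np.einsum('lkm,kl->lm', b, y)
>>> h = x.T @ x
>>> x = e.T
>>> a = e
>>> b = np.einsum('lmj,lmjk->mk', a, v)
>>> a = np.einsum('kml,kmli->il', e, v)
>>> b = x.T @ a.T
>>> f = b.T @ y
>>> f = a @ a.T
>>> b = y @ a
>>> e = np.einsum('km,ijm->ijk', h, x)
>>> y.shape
(5, 17)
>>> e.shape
(11, 19, 5)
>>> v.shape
(5, 19, 11, 17)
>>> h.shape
(5, 5)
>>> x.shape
(11, 19, 5)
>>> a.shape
(17, 11)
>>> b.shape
(5, 11)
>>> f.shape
(17, 17)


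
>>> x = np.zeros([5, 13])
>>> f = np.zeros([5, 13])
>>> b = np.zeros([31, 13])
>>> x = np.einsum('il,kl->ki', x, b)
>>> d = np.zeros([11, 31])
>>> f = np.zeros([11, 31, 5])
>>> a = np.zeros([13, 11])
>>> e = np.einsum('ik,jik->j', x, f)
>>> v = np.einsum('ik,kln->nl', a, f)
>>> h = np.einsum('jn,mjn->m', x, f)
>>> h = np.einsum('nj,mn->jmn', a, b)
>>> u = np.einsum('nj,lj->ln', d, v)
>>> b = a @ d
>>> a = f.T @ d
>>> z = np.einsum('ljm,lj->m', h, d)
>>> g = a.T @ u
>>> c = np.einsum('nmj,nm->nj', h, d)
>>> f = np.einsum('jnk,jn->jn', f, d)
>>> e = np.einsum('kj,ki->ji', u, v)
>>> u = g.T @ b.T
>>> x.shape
(31, 5)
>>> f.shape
(11, 31)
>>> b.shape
(13, 31)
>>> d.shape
(11, 31)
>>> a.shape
(5, 31, 31)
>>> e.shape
(11, 31)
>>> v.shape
(5, 31)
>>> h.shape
(11, 31, 13)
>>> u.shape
(11, 31, 13)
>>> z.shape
(13,)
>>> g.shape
(31, 31, 11)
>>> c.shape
(11, 13)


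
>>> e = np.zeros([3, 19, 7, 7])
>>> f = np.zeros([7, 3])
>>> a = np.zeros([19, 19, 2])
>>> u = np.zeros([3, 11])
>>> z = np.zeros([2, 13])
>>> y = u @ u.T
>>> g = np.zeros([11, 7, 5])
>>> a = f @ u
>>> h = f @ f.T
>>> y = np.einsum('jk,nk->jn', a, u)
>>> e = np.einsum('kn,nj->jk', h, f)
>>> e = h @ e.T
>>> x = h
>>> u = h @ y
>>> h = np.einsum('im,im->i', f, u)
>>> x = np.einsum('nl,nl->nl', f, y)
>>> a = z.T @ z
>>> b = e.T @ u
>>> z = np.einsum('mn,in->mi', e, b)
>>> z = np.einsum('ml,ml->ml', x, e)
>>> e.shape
(7, 3)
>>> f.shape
(7, 3)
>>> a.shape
(13, 13)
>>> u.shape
(7, 3)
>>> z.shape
(7, 3)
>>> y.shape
(7, 3)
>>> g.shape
(11, 7, 5)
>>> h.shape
(7,)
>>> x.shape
(7, 3)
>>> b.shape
(3, 3)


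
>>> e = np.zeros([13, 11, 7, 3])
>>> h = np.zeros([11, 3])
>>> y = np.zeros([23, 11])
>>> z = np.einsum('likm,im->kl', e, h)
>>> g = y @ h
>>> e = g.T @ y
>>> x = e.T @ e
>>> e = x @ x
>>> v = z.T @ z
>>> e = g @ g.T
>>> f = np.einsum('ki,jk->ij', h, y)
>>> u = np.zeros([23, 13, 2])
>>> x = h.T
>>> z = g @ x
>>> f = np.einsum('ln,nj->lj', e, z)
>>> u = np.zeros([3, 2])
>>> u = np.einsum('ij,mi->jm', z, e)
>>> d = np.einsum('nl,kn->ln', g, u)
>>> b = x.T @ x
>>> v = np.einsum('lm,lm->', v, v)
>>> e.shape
(23, 23)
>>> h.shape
(11, 3)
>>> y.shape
(23, 11)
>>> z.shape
(23, 11)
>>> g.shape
(23, 3)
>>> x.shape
(3, 11)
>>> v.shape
()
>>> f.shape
(23, 11)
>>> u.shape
(11, 23)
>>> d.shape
(3, 23)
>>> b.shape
(11, 11)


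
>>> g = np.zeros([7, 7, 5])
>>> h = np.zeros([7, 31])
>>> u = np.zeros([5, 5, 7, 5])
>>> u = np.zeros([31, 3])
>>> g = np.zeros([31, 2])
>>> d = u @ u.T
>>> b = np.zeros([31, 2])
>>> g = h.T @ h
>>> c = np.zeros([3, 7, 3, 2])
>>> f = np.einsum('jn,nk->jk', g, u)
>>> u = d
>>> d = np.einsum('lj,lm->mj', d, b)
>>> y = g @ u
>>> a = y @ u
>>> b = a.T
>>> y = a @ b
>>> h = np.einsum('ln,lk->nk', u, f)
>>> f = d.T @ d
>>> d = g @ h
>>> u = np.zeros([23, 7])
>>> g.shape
(31, 31)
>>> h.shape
(31, 3)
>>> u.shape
(23, 7)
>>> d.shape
(31, 3)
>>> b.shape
(31, 31)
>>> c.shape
(3, 7, 3, 2)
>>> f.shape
(31, 31)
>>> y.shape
(31, 31)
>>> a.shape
(31, 31)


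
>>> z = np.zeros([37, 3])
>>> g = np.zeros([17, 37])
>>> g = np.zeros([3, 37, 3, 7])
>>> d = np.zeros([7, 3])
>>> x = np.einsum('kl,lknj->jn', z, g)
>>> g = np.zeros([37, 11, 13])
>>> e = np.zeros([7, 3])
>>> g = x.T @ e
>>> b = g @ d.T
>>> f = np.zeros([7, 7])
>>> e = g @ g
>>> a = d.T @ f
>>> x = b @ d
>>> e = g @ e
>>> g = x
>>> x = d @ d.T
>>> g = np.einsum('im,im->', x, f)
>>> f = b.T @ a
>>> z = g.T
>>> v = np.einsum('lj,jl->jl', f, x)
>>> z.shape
()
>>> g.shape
()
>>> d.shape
(7, 3)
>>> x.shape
(7, 7)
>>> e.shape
(3, 3)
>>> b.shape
(3, 7)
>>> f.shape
(7, 7)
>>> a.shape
(3, 7)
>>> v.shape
(7, 7)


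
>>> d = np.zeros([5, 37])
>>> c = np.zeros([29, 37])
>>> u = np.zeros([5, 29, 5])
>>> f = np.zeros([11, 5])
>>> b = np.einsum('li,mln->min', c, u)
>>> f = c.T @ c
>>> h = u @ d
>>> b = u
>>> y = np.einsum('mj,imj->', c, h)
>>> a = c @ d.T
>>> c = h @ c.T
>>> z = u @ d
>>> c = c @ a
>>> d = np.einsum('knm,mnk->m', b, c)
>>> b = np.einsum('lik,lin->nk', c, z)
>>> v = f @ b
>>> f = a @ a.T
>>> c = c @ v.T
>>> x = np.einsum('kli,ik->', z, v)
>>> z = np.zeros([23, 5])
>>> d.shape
(5,)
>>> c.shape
(5, 29, 37)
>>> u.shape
(5, 29, 5)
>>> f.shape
(29, 29)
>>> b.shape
(37, 5)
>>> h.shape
(5, 29, 37)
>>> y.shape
()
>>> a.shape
(29, 5)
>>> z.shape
(23, 5)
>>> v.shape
(37, 5)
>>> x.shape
()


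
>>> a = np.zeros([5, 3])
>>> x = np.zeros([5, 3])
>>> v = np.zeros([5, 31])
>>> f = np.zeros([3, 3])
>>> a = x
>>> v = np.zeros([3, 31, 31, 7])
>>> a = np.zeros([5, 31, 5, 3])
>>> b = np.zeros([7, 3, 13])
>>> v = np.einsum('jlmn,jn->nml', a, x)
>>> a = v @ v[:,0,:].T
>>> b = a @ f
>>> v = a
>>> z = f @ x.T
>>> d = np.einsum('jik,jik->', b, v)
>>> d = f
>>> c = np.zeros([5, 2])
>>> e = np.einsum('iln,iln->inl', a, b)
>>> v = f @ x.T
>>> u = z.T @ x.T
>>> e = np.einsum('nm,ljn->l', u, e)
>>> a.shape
(3, 5, 3)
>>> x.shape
(5, 3)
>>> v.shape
(3, 5)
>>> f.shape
(3, 3)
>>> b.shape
(3, 5, 3)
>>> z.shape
(3, 5)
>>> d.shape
(3, 3)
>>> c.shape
(5, 2)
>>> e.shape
(3,)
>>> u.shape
(5, 5)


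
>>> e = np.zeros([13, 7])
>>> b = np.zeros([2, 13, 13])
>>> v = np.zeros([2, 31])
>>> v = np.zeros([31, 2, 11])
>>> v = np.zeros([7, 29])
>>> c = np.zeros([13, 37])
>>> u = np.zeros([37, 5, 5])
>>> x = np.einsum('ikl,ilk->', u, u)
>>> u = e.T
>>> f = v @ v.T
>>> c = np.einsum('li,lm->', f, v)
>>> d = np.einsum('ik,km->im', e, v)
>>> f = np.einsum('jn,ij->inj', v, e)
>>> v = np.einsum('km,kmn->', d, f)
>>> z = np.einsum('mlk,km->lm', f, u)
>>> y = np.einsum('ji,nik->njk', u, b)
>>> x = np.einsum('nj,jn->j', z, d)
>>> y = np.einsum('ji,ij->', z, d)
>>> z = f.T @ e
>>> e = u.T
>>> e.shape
(13, 7)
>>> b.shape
(2, 13, 13)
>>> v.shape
()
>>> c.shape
()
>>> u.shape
(7, 13)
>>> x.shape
(13,)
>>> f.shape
(13, 29, 7)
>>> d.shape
(13, 29)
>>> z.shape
(7, 29, 7)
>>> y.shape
()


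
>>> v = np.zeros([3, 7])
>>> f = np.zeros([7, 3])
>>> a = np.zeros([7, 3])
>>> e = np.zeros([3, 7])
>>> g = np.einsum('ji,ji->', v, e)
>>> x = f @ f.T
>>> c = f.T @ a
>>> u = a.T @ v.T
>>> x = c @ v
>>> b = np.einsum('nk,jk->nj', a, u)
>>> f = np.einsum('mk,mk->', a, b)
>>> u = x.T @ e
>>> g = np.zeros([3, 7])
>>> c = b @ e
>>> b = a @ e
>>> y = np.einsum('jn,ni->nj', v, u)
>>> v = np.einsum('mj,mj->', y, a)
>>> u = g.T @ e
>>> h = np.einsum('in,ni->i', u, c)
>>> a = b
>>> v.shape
()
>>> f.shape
()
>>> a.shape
(7, 7)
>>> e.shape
(3, 7)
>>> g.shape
(3, 7)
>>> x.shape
(3, 7)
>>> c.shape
(7, 7)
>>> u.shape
(7, 7)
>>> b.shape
(7, 7)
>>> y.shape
(7, 3)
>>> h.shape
(7,)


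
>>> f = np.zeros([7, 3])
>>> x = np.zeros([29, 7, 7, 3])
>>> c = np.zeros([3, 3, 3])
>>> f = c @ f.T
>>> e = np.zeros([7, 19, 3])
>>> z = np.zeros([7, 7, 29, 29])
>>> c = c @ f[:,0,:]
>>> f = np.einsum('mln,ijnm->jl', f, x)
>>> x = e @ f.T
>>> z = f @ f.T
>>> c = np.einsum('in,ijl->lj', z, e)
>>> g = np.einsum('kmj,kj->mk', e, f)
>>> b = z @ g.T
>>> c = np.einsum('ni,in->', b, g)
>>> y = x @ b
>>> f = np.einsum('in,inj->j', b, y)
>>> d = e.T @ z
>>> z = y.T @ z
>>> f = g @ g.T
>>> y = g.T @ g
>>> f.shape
(19, 19)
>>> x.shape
(7, 19, 7)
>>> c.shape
()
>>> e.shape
(7, 19, 3)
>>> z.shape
(19, 19, 7)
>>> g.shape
(19, 7)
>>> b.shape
(7, 19)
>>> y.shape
(7, 7)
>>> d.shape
(3, 19, 7)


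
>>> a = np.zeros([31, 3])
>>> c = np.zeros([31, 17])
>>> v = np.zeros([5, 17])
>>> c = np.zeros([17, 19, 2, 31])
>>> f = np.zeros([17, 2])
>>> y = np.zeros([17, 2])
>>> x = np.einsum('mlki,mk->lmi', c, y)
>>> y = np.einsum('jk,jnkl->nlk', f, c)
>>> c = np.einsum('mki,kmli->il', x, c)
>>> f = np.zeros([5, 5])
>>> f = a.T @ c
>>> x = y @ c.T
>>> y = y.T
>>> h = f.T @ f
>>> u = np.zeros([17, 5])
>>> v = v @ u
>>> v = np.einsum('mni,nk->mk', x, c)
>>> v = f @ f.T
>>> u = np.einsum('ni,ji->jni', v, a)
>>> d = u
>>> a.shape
(31, 3)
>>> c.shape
(31, 2)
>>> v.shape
(3, 3)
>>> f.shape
(3, 2)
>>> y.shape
(2, 31, 19)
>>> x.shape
(19, 31, 31)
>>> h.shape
(2, 2)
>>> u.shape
(31, 3, 3)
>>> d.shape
(31, 3, 3)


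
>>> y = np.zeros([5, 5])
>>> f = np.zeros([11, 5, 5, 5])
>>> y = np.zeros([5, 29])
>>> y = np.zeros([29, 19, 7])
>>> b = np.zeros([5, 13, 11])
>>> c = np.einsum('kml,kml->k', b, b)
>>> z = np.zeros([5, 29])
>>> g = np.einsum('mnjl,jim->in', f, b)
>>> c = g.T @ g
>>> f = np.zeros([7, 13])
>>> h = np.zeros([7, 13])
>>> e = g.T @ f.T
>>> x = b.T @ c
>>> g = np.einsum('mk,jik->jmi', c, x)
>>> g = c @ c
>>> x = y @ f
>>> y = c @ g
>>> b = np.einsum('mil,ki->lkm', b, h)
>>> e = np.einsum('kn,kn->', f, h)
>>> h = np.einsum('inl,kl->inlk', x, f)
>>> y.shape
(5, 5)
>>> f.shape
(7, 13)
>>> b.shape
(11, 7, 5)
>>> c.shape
(5, 5)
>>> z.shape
(5, 29)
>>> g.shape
(5, 5)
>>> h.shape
(29, 19, 13, 7)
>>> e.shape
()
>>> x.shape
(29, 19, 13)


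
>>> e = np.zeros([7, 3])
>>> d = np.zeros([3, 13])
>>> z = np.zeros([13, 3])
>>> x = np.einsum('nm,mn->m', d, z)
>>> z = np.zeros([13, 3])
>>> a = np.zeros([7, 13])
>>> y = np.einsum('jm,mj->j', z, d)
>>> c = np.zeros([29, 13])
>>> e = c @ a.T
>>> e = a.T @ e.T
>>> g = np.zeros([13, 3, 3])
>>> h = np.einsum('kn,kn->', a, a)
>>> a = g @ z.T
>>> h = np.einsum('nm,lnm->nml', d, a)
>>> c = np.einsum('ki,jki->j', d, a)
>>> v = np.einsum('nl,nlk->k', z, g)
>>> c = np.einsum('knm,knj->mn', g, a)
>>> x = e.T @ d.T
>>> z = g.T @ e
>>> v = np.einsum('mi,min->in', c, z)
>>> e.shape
(13, 29)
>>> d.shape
(3, 13)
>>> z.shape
(3, 3, 29)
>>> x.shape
(29, 3)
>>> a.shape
(13, 3, 13)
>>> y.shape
(13,)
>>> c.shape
(3, 3)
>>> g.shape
(13, 3, 3)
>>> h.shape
(3, 13, 13)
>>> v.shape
(3, 29)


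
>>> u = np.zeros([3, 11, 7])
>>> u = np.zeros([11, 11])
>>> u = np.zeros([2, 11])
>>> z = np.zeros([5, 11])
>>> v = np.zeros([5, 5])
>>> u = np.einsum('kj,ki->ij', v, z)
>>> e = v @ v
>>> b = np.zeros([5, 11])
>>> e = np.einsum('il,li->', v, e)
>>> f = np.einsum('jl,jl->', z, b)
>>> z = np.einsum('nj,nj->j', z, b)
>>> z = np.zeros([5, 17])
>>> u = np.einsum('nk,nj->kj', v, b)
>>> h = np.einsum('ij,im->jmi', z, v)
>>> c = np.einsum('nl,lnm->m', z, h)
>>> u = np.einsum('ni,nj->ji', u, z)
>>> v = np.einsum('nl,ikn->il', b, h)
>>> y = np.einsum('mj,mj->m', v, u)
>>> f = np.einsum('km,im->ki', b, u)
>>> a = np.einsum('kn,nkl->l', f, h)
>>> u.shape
(17, 11)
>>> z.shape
(5, 17)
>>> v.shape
(17, 11)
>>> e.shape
()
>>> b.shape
(5, 11)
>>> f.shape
(5, 17)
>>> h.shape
(17, 5, 5)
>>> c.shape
(5,)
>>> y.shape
(17,)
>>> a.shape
(5,)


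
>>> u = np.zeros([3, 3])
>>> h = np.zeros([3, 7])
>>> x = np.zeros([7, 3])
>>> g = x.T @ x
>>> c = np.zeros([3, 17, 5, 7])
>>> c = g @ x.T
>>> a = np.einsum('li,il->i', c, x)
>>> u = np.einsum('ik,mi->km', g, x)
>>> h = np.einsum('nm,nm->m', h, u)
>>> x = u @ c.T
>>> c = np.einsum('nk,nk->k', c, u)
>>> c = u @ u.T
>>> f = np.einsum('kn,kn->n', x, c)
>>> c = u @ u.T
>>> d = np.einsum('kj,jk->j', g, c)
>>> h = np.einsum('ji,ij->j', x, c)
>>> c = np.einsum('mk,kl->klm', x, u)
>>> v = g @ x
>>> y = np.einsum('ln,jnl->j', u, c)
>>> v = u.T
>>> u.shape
(3, 7)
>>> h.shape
(3,)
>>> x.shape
(3, 3)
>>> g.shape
(3, 3)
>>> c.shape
(3, 7, 3)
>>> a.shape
(7,)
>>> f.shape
(3,)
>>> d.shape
(3,)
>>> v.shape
(7, 3)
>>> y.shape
(3,)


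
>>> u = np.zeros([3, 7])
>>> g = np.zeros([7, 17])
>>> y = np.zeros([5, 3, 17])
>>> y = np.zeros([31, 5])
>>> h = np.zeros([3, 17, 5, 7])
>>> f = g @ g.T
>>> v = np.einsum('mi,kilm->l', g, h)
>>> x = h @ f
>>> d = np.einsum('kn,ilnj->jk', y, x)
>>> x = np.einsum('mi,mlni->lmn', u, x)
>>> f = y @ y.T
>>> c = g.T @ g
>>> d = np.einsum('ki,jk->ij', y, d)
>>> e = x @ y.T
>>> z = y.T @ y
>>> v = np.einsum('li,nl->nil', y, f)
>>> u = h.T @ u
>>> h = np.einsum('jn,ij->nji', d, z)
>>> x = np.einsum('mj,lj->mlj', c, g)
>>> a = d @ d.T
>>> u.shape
(7, 5, 17, 7)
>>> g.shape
(7, 17)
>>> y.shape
(31, 5)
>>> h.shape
(7, 5, 5)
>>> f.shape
(31, 31)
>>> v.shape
(31, 5, 31)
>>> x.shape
(17, 7, 17)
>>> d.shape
(5, 7)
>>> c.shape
(17, 17)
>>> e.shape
(17, 3, 31)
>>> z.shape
(5, 5)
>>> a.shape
(5, 5)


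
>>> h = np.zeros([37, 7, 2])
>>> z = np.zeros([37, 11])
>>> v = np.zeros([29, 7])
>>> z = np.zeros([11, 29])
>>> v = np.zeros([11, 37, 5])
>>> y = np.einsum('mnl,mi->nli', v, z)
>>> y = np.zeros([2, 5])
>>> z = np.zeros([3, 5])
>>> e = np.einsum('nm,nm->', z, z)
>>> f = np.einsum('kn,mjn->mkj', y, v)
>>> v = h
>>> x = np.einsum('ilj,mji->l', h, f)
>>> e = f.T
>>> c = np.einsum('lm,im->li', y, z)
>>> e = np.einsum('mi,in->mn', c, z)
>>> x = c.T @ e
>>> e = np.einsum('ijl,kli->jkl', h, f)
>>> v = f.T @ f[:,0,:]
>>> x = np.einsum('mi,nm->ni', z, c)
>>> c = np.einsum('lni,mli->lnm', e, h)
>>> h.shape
(37, 7, 2)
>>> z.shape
(3, 5)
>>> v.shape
(37, 2, 37)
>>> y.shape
(2, 5)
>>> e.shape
(7, 11, 2)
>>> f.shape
(11, 2, 37)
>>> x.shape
(2, 5)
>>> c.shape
(7, 11, 37)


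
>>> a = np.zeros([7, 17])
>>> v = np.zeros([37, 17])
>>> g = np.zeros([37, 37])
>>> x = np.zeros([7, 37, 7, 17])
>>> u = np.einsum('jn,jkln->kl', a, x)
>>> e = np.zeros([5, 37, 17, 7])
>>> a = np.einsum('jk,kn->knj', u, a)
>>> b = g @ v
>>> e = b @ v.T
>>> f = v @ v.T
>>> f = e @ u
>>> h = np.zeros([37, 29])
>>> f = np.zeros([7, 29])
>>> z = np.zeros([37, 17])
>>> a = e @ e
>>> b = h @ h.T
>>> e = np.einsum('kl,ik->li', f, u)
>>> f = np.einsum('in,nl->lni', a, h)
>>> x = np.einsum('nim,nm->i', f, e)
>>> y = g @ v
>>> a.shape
(37, 37)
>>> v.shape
(37, 17)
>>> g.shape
(37, 37)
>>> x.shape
(37,)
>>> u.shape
(37, 7)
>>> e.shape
(29, 37)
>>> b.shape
(37, 37)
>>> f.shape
(29, 37, 37)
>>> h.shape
(37, 29)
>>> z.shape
(37, 17)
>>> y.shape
(37, 17)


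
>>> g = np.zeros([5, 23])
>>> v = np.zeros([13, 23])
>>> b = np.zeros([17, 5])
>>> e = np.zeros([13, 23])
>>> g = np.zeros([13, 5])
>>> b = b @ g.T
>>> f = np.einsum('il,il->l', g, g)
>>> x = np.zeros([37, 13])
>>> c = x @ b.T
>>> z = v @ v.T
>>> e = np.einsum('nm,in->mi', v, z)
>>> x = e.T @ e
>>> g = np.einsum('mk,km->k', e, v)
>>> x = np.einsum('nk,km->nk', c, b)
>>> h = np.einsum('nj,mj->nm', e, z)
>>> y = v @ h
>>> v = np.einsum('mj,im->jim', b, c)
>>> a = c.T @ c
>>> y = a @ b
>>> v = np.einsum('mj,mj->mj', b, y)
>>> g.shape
(13,)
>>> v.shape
(17, 13)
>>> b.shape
(17, 13)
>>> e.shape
(23, 13)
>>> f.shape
(5,)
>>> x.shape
(37, 17)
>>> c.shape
(37, 17)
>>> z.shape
(13, 13)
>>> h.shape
(23, 13)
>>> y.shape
(17, 13)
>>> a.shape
(17, 17)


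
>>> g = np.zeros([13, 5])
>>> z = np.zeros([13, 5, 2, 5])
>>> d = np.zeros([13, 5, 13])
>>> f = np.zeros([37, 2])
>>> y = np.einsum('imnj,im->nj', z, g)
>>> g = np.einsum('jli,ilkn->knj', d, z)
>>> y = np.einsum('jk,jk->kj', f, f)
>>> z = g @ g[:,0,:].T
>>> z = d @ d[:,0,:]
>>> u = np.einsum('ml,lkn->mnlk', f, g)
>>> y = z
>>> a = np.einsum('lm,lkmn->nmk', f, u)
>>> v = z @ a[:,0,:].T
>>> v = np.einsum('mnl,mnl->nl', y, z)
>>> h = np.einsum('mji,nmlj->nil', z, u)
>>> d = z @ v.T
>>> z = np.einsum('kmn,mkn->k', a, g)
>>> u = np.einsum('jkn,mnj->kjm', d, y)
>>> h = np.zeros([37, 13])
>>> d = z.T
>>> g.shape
(2, 5, 13)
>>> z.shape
(5,)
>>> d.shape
(5,)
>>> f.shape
(37, 2)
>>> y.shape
(13, 5, 13)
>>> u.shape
(5, 13, 13)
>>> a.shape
(5, 2, 13)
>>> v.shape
(5, 13)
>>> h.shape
(37, 13)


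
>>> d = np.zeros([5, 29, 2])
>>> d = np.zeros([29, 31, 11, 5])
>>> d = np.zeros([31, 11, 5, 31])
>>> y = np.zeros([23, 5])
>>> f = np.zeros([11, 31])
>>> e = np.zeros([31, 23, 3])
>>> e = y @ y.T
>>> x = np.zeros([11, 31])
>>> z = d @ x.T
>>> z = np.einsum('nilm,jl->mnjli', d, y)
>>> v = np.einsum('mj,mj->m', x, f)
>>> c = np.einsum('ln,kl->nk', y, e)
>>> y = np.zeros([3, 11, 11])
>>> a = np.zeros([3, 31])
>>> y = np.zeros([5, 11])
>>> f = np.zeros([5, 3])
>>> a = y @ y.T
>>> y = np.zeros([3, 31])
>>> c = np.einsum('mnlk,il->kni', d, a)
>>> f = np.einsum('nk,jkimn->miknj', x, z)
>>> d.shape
(31, 11, 5, 31)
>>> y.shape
(3, 31)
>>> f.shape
(5, 23, 31, 11, 31)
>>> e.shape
(23, 23)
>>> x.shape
(11, 31)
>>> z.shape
(31, 31, 23, 5, 11)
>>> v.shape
(11,)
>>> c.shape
(31, 11, 5)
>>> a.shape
(5, 5)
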